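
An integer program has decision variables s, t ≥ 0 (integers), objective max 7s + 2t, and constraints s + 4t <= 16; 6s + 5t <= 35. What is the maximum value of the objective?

37

(s,t)=(5,1): 1·5+4·1=9≤16, 6·5+5·1=35≤35, objective 37.
(s,t)=(5,0): 1·5+4·0=5≤16, 6·5+5·0=30≤35, objective 35.
No feasible integer point exceeds 37.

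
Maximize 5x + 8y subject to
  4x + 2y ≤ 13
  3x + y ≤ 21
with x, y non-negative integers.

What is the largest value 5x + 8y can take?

The continuous relaxation peaks at (0, 6.5) with value 52.00; rounding to a feasible lattice point costs some objective.
(x,y)=(0,6): 4·0+2·6=12≤13, 3·0+1·6=6≤21, objective 48.
(x,y)=(0,5): 4·0+2·5=10≤13, 3·0+1·5=5≤21, objective 40.
No feasible integer point exceeds 48.

48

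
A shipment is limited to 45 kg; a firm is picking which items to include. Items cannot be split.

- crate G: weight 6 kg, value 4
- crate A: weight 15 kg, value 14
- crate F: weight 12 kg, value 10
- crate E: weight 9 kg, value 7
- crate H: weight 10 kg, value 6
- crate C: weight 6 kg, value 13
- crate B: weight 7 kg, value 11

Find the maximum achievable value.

Allowing fractional choices, the relaxed optimum would be about 51.9, but items are indivisible.
crate A + crate F + crate C + crate B: weight 15 + 12 + 6 + 7 = 40 ≤ 45, value 14 + 10 + 13 + 11 = 48.
crate G + crate A + crate E + crate C + crate B: weight 6 + 15 + 9 + 6 + 7 = 43 ≤ 45, value 4 + 14 + 7 + 13 + 11 = 49.
Best is crate G, crate A, crate E, crate C, and crate B with total value 49.

49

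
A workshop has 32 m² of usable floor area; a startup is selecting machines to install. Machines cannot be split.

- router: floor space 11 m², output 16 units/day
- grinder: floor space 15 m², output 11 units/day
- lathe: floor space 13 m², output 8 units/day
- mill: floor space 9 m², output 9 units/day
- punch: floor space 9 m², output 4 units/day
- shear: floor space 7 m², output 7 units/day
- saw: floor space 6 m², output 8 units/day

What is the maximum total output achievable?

Allowing fractional choices, the relaxed optimum would be about 39.0, but machines are indivisible.
router + mill + shear: floor space 11 + 9 + 7 = 27 ≤ 32, output 16 + 9 + 7 = 32.
router + mill + saw: floor space 11 + 9 + 6 = 26 ≤ 32, output 16 + 9 + 8 = 33.
router + grinder + saw: floor space 11 + 15 + 6 = 32 ≤ 32, output 16 + 11 + 8 = 35.
Best is router, grinder, and saw with total output 35.

35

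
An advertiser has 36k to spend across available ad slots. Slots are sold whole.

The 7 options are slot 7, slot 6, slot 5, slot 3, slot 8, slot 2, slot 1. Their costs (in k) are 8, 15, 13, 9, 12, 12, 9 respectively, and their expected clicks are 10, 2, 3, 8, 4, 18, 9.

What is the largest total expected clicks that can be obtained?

37

This is a 0-1 knapsack instance.
Take slot 7, slot 2, and slot 1: cost 8 + 12 + 9 = 29 ≤ 36, expected clicks 10 + 18 + 9 = 37.
No other feasible combination does better.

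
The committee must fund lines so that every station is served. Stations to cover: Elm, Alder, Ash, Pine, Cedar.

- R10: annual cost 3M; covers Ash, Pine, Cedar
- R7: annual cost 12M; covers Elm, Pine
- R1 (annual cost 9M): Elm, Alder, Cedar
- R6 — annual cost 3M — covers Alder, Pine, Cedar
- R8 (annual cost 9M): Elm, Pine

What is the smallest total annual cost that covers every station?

The greedy cost-per-new-station heuristic would pick R10, R6, and R1 for 15, but a cheaper cover exists.
Choose R10 and R1: together they cover Elm, Alder, Ash, Pine, Cedar — every station.
Total annual cost: 3 + 9 = 12.
No cover costs less than 12.

12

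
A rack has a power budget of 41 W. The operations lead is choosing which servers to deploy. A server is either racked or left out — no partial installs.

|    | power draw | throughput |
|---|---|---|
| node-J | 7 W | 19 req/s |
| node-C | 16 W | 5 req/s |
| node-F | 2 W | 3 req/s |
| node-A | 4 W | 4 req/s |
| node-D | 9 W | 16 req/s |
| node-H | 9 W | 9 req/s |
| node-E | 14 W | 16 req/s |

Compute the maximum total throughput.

63

This is an integer program with binary decision variables.
node-J + node-F + node-D + node-H + node-E: power draw 7 + 2 + 9 + 9 + 14 = 41 ≤ 41, throughput 19 + 3 + 16 + 9 + 16 = 63.
node-J + node-F + node-A + node-D + node-E: power draw 7 + 2 + 4 + 9 + 14 = 36 ≤ 41, throughput 19 + 3 + 4 + 16 + 16 = 58.
node-J + node-D + node-H + node-E: power draw 7 + 9 + 9 + 14 = 39 ≤ 41, throughput 19 + 16 + 9 + 16 = 60.
Best is node-J, node-F, node-D, node-H, and node-E with total throughput 63.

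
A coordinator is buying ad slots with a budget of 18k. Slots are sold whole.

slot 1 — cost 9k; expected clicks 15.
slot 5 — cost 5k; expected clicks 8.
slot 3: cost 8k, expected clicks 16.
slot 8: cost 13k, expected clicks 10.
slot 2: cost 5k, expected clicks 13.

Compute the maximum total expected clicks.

slot 5 + slot 3 + slot 2: cost 5 + 8 + 5 = 18 ≤ 18, expected clicks 8 + 16 + 13 = 37.
slot 3 + slot 2: cost 8 + 5 = 13 ≤ 18, expected clicks 16 + 13 = 29.
slot 1 + slot 3: cost 9 + 8 = 17 ≤ 18, expected clicks 15 + 16 = 31.
Best is slot 5, slot 3, and slot 2 with total expected clicks 37.

37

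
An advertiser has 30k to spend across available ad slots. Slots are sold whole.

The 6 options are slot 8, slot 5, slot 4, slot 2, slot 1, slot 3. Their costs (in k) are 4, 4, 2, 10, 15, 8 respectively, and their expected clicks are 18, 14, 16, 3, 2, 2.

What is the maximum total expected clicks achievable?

53

Allowing fractional choices, the relaxed optimum would be about 53.3, but ad slots are indivisible.
slot 8 + slot 5 + slot 4 + slot 2 + slot 3: cost 4 + 4 + 2 + 10 + 8 = 28 ≤ 30, expected clicks 18 + 14 + 16 + 3 + 2 = 53.
slot 8 + slot 5 + slot 4 + slot 2: cost 4 + 4 + 2 + 10 = 20 ≤ 30, expected clicks 18 + 14 + 16 + 3 = 51.
Best is slot 8, slot 5, slot 4, slot 2, and slot 3 with total expected clicks 53.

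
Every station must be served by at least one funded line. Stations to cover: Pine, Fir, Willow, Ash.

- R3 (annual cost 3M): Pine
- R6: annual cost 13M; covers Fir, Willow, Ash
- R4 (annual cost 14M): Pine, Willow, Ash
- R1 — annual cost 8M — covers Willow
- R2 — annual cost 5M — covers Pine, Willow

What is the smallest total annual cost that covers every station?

The greedy cost-per-new-station heuristic would pick R2 and R6 for 18, but a cheaper cover exists.
Choose R3 and R6: together they cover Pine, Fir, Willow, Ash — every station.
Total annual cost: 3 + 13 = 16.
No cover costs less than 16.

16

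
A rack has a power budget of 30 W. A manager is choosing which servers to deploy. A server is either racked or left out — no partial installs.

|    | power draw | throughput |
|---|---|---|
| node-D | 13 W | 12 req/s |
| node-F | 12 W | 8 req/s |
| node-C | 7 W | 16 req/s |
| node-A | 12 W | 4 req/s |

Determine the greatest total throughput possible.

28

Allowing fractional choices, the relaxed optimum would be about 34.7, but servers are indivisible.
node-D + node-C: power draw 13 + 7 = 20 ≤ 30, throughput 12 + 16 = 28.
node-F + node-C: power draw 12 + 7 = 19 ≤ 30, throughput 8 + 16 = 24.
Best is node-D and node-C with total throughput 28.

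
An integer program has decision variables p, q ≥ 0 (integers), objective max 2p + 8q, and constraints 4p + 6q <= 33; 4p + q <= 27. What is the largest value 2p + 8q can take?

40

The continuous relaxation peaks at (0, 5.5) with value 44.00; rounding to a feasible lattice point costs some objective.
(p,q)=(0,5): 4·0+6·5=30≤33, 4·0+1·5=5≤27, objective 40.
(p,q)=(1,4): 4·1+6·4=28≤33, 4·1+1·4=8≤27, objective 34.
(p,q)=(0,4): 4·0+6·4=24≤33, 4·0+1·4=4≤27, objective 32.
No feasible integer point exceeds 40.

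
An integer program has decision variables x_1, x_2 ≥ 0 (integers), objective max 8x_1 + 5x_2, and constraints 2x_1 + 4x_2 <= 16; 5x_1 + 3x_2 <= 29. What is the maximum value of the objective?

45

(x_1,x_2)=(5,1): 2·5+4·1=14≤16, 5·5+3·1=28≤29, objective 45.
(x_1,x_2)=(4,2): 2·4+4·2=16≤16, 5·4+3·2=26≤29, objective 42.
(x_1,x_2)=(5,0): 2·5+4·0=10≤16, 5·5+3·0=25≤29, objective 40.
The best lattice point is (5,1), giving 45.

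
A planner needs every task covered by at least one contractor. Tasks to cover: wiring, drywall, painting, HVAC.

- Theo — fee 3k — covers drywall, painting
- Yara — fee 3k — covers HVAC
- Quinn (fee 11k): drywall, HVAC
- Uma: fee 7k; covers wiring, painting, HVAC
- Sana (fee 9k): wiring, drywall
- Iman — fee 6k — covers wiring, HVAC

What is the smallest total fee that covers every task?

The greedy cost-per-new-task heuristic would pick Theo, Yara, and Iman for 12, but a cheaper cover exists.
Choose Theo and Iman: together they cover wiring, drywall, painting, HVAC — every task.
Total fee: 3 + 6 = 9.
No cover costs less than 9.

9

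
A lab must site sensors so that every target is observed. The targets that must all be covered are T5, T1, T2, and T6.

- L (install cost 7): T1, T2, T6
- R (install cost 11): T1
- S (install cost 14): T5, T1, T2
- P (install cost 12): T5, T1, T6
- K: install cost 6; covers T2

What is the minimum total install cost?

The greedy cost-per-new-target heuristic would pick L and P for 19, but a cheaper cover exists.
Choose P and K: together they cover T5, T1, T2, T6 — every target.
Total install cost: 12 + 6 = 18.
No cover costs less than 18.

18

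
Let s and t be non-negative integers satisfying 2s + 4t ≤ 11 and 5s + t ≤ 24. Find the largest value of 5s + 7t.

The continuous relaxation peaks at (4.72, 0.389) with value 26.33; rounding to a feasible lattice point costs some objective.
(s,t)=(3,1): 2·3+4·1=10≤11, 5·3+1·1=16≤24, objective 22.
(s,t)=(4,0): 2·4+4·0=8≤11, 5·4+1·0=20≤24, objective 20.
The best lattice point is (3,1), giving 22.

22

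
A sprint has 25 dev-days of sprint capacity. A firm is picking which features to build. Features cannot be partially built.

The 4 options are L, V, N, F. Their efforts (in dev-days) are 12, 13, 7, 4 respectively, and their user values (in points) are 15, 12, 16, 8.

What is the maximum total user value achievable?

39

Take L, N, and F: effort 12 + 7 + 4 = 23 ≤ 25, user value 15 + 16 + 8 = 39.
No other feasible combination does better.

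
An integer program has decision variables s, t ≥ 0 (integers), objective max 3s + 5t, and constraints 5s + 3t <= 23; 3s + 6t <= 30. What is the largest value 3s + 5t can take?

The continuous relaxation peaks at (2.29, 3.86) with value 26.14; rounding to a feasible lattice point costs some objective.
(s,t)=(2,4): 5·2+3·4=22≤23, 3·2+6·4=30≤30, objective 26.
(s,t)=(1,4): 5·1+3·4=17≤23, 3·1+6·4=27≤30, objective 23.
No feasible integer point exceeds 26.

26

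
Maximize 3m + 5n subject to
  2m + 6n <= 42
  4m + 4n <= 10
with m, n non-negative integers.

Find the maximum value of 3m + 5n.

The continuous relaxation peaks at (0, 2.5) with value 12.50; rounding to a feasible lattice point costs some objective.
(m,n)=(0,2): 2·0+6·2=12≤42, 4·0+4·2=8≤10, objective 10.
(m,n)=(1,1): 2·1+6·1=8≤42, 4·1+4·1=8≤10, objective 8.
(m,n)=(0,1): 2·0+6·1=6≤42, 4·0+4·1=4≤10, objective 5.
No feasible integer point exceeds 10.

10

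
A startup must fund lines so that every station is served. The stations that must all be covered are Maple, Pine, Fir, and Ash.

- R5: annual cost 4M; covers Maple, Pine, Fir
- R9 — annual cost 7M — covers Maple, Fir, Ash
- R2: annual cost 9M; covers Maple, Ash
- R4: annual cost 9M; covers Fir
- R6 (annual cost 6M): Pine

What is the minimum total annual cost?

11

Choose R5 and R9: together they cover Maple, Pine, Fir, Ash — every station.
Total annual cost: 4 + 7 = 11.
No cover costs less than 11.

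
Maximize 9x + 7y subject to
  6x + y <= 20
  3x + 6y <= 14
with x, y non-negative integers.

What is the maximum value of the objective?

(x,y)=(3,0): 6·3+1·0=18≤20, 3·3+6·0=9≤14, objective 27.
(x,y)=(2,1): 6·2+1·1=13≤20, 3·2+6·1=12≤14, objective 25.
No feasible integer point exceeds 27.

27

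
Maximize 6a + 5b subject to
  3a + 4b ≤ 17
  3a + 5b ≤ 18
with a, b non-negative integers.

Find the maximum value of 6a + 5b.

30

(a,b)=(5,0): 3·5+4·0=15≤17, 3·5+5·0=15≤18, objective 30.
(a,b)=(4,1): 3·4+4·1=16≤17, 3·4+5·1=17≤18, objective 29.
(a,b)=(4,0): 3·4+4·0=12≤17, 3·4+5·0=12≤18, objective 24.
The best lattice point is (5,0), giving 30.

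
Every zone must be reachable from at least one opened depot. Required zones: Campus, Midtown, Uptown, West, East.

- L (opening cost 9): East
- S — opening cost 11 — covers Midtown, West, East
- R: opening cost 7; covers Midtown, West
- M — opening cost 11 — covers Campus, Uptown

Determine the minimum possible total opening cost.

The greedy cost-per-new-zone heuristic would pick R, M, and L for 27, but a cheaper cover exists.
Choose S and M: together they cover Campus, Midtown, Uptown, West, East — every zone.
Total opening cost: 11 + 11 = 22.
No cover costs less than 22.

22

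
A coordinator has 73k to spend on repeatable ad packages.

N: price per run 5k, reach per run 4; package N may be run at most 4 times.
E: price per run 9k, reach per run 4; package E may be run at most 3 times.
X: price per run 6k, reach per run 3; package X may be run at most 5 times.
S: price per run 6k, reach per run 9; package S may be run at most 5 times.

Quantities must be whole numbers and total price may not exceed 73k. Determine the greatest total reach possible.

This is a bounded integer knapsack.
Take 4×N, 1×E, 2×X, and 5×S: price 71 ≤ 73, reach 4·4 + 1·4 + 2·3 + 5·9 = 71.
S has the best ratio (9/6) and is taken to its limit of 5; remaining capacity is filled optimally with the others.

71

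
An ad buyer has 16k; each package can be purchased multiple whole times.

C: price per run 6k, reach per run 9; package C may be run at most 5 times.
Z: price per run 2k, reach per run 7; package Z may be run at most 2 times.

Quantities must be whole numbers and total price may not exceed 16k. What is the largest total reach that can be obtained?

Take 2×C and 2×Z: price 16 ≤ 16, reach 2·9 + 2·7 = 32.
Z has the best ratio (7/2) and is taken to its limit of 2; remaining capacity is filled optimally with the others.

32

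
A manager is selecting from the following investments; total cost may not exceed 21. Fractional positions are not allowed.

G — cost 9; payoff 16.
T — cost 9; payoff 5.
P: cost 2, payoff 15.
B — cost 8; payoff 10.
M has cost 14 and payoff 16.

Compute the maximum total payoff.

41

Take G, P, and B: cost 9 + 2 + 8 = 19 ≤ 21, payoff 16 + 15 + 10 = 41.
No other feasible combination does better.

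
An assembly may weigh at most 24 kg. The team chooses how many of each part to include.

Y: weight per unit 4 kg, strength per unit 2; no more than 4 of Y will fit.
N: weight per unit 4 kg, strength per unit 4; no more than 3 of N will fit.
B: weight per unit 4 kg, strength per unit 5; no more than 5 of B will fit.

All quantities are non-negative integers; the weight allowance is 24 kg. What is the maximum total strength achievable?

29

Take 1×N and 5×B: weight 24 ≤ 24, strength 1·4 + 5·5 = 29.
B has the best ratio (5/4) and is taken to its limit of 5; remaining capacity is filled optimally with the others.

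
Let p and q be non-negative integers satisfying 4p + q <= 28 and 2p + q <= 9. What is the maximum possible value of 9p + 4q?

Relaxing integrality, the LP optimum is 40.50 at (p,q) = (4.5, 0), which is not an integer point.
(p,q)=(4,1): 4·4+1·1=17≤28, 2·4+1·1=9≤9, objective 40.
(p,q)=(4,0): 4·4+1·0=16≤28, 2·4+1·0=8≤9, objective 36.
The best lattice point is (4,1), giving 40.

40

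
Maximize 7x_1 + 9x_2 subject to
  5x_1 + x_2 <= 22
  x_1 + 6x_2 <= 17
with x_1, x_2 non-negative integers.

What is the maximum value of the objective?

The continuous relaxation peaks at (3.97, 2.17) with value 47.31; rounding to a feasible lattice point costs some objective.
(x_1,x_2)=(4,2): 5·4+1·2=22≤22, 1·4+6·2=16≤17, objective 46.
(x_1,x_2)=(3,2): 5·3+1·2=17≤22, 1·3+6·2=15≤17, objective 39.
The best lattice point is (4,2), giving 46.

46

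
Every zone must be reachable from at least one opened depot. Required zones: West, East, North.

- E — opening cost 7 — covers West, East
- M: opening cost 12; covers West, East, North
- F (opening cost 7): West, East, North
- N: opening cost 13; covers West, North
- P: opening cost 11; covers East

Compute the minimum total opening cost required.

F alone covers West, East, North — every zone.
Total opening cost: 7.
No cover costs less than 7.

7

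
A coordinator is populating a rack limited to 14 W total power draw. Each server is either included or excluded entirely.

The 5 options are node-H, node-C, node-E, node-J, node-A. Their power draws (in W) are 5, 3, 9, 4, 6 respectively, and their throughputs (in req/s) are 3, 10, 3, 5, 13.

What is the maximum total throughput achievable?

Allowing fractional choices, the relaxed optimum would be about 28.6, but servers are indivisible.
node-C + node-A: power draw 3 + 6 = 9 ≤ 14, throughput 10 + 13 = 23.
node-C + node-J + node-A: power draw 3 + 4 + 6 = 13 ≤ 14, throughput 10 + 5 + 13 = 28.
node-H + node-C + node-A: power draw 5 + 3 + 6 = 14 ≤ 14, throughput 3 + 10 + 13 = 26.
Best is node-C, node-J, and node-A with total throughput 28.

28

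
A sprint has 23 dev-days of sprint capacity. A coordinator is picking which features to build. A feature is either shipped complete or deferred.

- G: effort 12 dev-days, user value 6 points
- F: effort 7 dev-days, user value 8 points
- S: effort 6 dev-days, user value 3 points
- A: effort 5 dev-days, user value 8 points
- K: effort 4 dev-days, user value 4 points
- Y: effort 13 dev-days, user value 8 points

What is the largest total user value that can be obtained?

23

Allowing fractional choices, the relaxed optimum would be about 24.3, but features are indivisible.
F + A + K: effort 7 + 5 + 4 = 16 ≤ 23, user value 8 + 8 + 4 = 20.
A + K + Y: effort 5 + 4 + 13 = 22 ≤ 23, user value 8 + 4 + 8 = 20.
F + S + A + K: effort 7 + 6 + 5 + 4 = 22 ≤ 23, user value 8 + 3 + 8 + 4 = 23.
Best is F, S, A, and K with total user value 23.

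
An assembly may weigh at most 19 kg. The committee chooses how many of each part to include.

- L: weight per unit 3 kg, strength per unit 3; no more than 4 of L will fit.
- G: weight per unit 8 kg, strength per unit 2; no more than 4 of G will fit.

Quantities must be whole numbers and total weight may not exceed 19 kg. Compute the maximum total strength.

L has the best ratio (3/3); taking only L gives at most 4×3 = 12 (stopped by the supply cap of 4).
Optimal: 4×L: weight 12 ≤ 19, strength 4·3 = 12.

12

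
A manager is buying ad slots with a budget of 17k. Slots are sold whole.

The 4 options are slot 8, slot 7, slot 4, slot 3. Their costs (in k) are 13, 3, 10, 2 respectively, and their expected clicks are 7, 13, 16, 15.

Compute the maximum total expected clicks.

slot 7 + slot 4 + slot 3: cost 3 + 10 + 2 = 15 ≤ 17, expected clicks 13 + 16 + 15 = 44.
slot 4 + slot 3: cost 10 + 2 = 12 ≤ 17, expected clicks 16 + 15 = 31.
slot 7 + slot 4: cost 3 + 10 = 13 ≤ 17, expected clicks 13 + 16 = 29.
Best is slot 7, slot 4, and slot 3 with total expected clicks 44.

44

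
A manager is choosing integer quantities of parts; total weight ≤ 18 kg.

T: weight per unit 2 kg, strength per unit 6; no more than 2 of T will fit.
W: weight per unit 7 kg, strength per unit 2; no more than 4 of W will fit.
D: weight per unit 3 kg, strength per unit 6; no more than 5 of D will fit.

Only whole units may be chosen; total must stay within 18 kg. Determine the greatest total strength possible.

Take 1×T and 5×D: weight 17 ≤ 18, strength 1·6 + 5·6 = 36.
No other integer combination yields more.

36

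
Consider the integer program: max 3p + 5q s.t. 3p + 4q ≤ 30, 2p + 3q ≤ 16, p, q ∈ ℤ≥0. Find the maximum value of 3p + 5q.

The continuous relaxation peaks at (0, 5.33) with value 26.67; rounding to a feasible lattice point costs some objective.
(p,q)=(2,4) is feasible, giving 26.
(p,q)=(0,5) is feasible, giving 25.
(p,q)=(3,3) is feasible, giving 24.
The best lattice point is (2,4), giving 26.

26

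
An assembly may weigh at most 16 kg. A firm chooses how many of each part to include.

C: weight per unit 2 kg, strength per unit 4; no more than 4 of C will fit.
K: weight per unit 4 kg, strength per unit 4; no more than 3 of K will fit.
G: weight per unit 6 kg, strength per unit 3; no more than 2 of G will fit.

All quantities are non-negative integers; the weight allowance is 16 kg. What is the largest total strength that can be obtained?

C has the best ratio (4/2); taking only C gives at most 4×4 = 16 (stopped by the supply cap of 4).
Mixing does better — 4×C and 2×K: weight 16 ≤ 16, strength 4·4 + 2·4 = 24.

24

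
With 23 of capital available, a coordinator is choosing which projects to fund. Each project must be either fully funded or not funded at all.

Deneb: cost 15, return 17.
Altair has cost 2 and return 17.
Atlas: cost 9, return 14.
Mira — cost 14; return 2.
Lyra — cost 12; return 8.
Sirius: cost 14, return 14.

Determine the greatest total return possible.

Altair + Atlas + Lyra: cost 2 + 9 + 12 = 23 ≤ 23, return 17 + 14 + 8 = 39.
Altair + Atlas: cost 2 + 9 = 11 ≤ 23, return 17 + 14 = 31.
Deneb + Altair: cost 15 + 2 = 17 ≤ 23, return 17 + 17 = 34.
Best is Altair, Atlas, and Lyra with total return 39.

39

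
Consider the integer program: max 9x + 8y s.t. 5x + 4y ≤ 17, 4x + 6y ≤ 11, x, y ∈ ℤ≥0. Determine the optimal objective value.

18

(x,y)=(2,0) is feasible, giving 18.
(x,y)=(1,1) is feasible, giving 17.
(x,y)=(1,0) is feasible, giving 9.
The best lattice point is (2,0), giving 18.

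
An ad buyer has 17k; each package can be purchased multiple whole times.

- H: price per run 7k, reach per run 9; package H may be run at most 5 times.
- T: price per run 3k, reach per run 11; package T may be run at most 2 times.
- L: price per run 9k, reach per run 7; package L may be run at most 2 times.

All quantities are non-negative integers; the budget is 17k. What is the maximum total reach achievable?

31

This is a bounded integer knapsack.
1×H and 2×T: price 13 ≤ 17, reach 1·9 + 2·11 = 31.
2×T and 1×L: price 15 ≤ 17, reach 2·11 + 1·7 = 29.
Best is 31.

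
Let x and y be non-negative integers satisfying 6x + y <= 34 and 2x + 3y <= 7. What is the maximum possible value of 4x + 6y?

(x,y)=(2,1): 6·2+1·1=13≤34, 2·2+3·1=7≤7, objective 14.
(x,y)=(3,0): 6·3+1·0=18≤34, 2·3+3·0=6≤7, objective 12.
No feasible integer point exceeds 14.

14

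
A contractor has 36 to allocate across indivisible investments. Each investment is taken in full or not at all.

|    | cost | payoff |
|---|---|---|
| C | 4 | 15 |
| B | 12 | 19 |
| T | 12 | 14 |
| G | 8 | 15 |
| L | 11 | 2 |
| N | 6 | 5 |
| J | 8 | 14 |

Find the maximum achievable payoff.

Take C, B, G, and J: cost 4 + 12 + 8 + 8 = 32 ≤ 36, payoff 15 + 19 + 15 + 14 = 63.
No feasible combination exceeds this.

63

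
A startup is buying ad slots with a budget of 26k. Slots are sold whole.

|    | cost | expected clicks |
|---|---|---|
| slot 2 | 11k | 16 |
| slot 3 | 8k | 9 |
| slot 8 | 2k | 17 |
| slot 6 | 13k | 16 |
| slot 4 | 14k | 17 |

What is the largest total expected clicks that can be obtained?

This is an integer program with binary decision variables.
slot 2 + slot 8 + slot 6: cost 11 + 2 + 13 = 26 ≤ 26, expected clicks 16 + 17 + 16 = 49.
slot 2 + slot 3 + slot 8: cost 11 + 8 + 2 = 21 ≤ 26, expected clicks 16 + 9 + 17 = 42.
slot 3 + slot 8 + slot 4: cost 8 + 2 + 14 = 24 ≤ 26, expected clicks 9 + 17 + 17 = 43.
Best is slot 2, slot 8, and slot 6 with total expected clicks 49.

49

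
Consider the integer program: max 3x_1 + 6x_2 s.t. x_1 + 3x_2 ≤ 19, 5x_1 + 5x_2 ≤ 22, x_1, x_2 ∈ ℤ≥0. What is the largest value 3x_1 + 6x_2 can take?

24

(x_1,x_2)=(0,4) is feasible, giving 24.
(x_1,x_2)=(1,3) is feasible, giving 21.
(x_1,x_2)=(0,3) is feasible, giving 18.
Maximum is 24 at (x_1,x_2)=(0,4).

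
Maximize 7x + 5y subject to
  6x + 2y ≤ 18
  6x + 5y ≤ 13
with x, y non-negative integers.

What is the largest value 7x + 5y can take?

The continuous relaxation peaks at (2.17, 0) with value 15.17; rounding to a feasible lattice point costs some objective.
(x,y)=(2,0): 6·2+2·0=12≤18, 6·2+5·0=12≤13, objective 14.
(x,y)=(1,1): 6·1+2·1=8≤18, 6·1+5·1=11≤13, objective 12.
(x,y)=(1,0): 6·1+2·0=6≤18, 6·1+5·0=6≤13, objective 7.
No feasible integer point exceeds 14.

14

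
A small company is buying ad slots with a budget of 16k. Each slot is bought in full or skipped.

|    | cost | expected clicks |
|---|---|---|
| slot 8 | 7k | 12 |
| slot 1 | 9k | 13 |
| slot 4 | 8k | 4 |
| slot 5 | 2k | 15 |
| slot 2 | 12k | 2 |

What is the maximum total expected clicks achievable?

Treat it as a binary knapsack problem.
Take slot 1 and slot 5: cost 9 + 2 = 11 ≤ 16, expected clicks 13 + 15 = 28.
No other feasible combination does better.

28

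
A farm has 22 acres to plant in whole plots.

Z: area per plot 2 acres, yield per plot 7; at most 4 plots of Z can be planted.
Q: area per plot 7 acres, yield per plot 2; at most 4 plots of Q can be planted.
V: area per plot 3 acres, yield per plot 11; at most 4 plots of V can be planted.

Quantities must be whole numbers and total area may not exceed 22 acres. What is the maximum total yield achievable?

72

This is a bounded integer knapsack.
V has the best ratio (11/3); taking only V gives at most 4×11 = 44 (stopped by the supply cap of 4).
Mixing does better — 4×Z and 4×V: area 20 ≤ 22, yield 4·7 + 4·11 = 72.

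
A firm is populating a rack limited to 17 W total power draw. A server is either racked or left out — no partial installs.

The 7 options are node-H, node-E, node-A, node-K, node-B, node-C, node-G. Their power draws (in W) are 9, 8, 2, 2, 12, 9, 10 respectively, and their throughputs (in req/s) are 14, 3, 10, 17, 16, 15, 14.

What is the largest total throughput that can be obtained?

Take node-A, node-K, and node-B: power draw 2 + 2 + 12 = 16 ≤ 17, throughput 10 + 17 + 16 = 43.
No other feasible combination does better.

43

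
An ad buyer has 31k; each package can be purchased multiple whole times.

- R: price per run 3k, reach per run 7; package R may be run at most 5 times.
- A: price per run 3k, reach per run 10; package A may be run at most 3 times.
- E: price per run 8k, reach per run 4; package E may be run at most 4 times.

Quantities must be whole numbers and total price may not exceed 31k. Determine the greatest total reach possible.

Take 5×R and 3×A: price 24 ≤ 31, reach 5·7 + 3·10 = 65.
A has the best ratio (10/3) and is taken to its limit of 3; remaining capacity is filled optimally with the others.

65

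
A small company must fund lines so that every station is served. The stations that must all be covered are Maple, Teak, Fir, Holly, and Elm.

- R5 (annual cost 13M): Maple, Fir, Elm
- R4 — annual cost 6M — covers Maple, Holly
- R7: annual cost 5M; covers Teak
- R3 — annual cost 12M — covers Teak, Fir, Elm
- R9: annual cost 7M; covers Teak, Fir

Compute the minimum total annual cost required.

The greedy cost-per-new-station heuristic would pick R4, R9, and R3 for 25, but a cheaper cover exists.
Choose R4 and R3: together they cover Maple, Teak, Fir, Holly, Elm — every station.
Total annual cost: 6 + 12 = 18.
No cover costs less than 18.

18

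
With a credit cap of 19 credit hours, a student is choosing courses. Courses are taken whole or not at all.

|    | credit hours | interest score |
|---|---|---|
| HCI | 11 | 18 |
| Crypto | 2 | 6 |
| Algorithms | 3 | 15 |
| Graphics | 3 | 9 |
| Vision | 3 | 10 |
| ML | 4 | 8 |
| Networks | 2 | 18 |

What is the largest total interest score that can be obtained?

This is an integer program with binary decision variables.
Allowing fractional choices, the relaxed optimum would be about 69.3, but courses are indivisible.
Crypto + Algorithms + Graphics + Vision + ML + Networks: credit hours 2 + 3 + 3 + 3 + 4 + 2 = 17 ≤ 19, interest score 6 + 15 + 9 + 10 + 8 + 18 = 66.
HCI + Algorithms + Vision + Networks: credit hours 11 + 3 + 3 + 2 = 19 ≤ 19, interest score 18 + 15 + 10 + 18 = 61.
Best is Crypto, Algorithms, Graphics, Vision, ML, and Networks with total interest score 66.

66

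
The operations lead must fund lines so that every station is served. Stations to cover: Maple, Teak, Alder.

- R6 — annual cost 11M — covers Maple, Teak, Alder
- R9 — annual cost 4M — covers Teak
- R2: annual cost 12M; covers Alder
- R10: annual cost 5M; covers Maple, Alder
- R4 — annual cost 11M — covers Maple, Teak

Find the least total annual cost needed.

9

Choose R9 and R10: together they cover Maple, Teak, Alder — every station.
Total annual cost: 4 + 5 = 9.
No cover costs less than 9.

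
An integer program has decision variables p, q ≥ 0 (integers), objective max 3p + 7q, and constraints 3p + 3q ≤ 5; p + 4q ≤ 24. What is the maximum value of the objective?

7

The continuous relaxation peaks at (0, 1.67) with value 11.67; rounding to a feasible lattice point costs some objective.
(p,q)=(0,1) is feasible, giving 7.
(p,q)=(1,0) is feasible, giving 3.
(p,q)=(0,0) is feasible, giving 0.
Maximum is 7 at (p,q)=(0,1).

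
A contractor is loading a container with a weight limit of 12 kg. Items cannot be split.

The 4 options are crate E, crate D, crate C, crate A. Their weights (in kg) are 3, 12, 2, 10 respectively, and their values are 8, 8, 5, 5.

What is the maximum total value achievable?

13

Allowing fractional choices, the relaxed optimum would be about 17.7, but items are indivisible.
crate E: weight 3 ≤ 12, value 8.
crate C + crate A: weight 2 + 10 = 12 ≤ 12, value 5 + 5 = 10.
crate E + crate C: weight 3 + 2 = 5 ≤ 12, value 8 + 5 = 13.
Best is crate E and crate C with total value 13.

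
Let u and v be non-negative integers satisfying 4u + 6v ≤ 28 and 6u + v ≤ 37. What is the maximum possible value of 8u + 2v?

48

Relaxing integrality, the LP optimum is 49.75 at (u,v) = (6.06, 0.625), which is not an integer point.
(u,v)=(6,0): 4·6+6·0=24≤28, 6·6+1·0=36≤37, objective 48.
(u,v)=(5,1): 4·5+6·1=26≤28, 6·5+1·1=31≤37, objective 42.
(u,v)=(5,0): 4·5+6·0=20≤28, 6·5+1·0=30≤37, objective 40.
Maximum is 48 at (u,v)=(6,0).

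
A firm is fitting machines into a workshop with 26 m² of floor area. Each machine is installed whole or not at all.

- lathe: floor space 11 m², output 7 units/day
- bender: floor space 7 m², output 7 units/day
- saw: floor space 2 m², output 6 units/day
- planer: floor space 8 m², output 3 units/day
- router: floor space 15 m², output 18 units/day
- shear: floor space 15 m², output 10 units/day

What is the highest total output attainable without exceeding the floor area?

Allowing fractional choices, the relaxed optimum would be about 32.3, but machines are indivisible.
bender + saw + router: floor space 7 + 2 + 15 = 24 ≤ 26, output 7 + 6 + 18 = 31.
saw + planer + router: floor space 2 + 8 + 15 = 25 ≤ 26, output 6 + 3 + 18 = 27.
bender + router: floor space 7 + 15 = 22 ≤ 26, output 7 + 18 = 25.
Best is bender, saw, and router with total output 31.

31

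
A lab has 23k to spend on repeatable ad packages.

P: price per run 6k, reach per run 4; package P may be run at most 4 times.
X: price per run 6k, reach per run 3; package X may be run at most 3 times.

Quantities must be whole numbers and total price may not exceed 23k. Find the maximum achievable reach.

This is a bounded integer knapsack.
P has the best ratio (4/6); taking only P gives at most 3×4 = 12 (stopped by the price limit).
Optimal: 3×P: price 18 ≤ 23, reach 3·4 = 12.

12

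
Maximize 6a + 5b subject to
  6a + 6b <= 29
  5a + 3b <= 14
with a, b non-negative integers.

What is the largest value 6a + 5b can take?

Relaxing integrality, the LP optimum is 23.33 at (a,b) = (0, 4.67), which is not an integer point.
(a,b)=(1,3): 6·1+6·3=24≤29, 5·1+3·3=14≤14, objective 21.
(a,b)=(0,4): 6·0+6·4=24≤29, 5·0+3·4=12≤14, objective 20.
(a,b)=(1,2): 6·1+6·2=18≤29, 5·1+3·2=11≤14, objective 16.
(a,b)=(0,3): 6·0+6·3=18≤29, 5·0+3·3=9≤14, objective 15.
The best lattice point is (1,3), giving 21.

21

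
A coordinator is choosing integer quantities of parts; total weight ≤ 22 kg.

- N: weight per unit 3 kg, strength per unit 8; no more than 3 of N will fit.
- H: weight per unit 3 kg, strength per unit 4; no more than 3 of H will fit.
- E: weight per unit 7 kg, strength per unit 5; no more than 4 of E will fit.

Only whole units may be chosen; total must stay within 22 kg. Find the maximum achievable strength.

37

N has the best ratio (8/3); taking only N gives at most 3×8 = 24 (stopped by the supply cap of 3).
Mixing does better — 3×N, 2×H, and 1×E: weight 22 ≤ 22, strength 3·8 + 2·4 + 1·5 = 37.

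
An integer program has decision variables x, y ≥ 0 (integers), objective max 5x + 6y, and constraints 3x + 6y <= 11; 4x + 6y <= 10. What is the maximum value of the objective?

(x,y)=(1,1): 3·1+6·1=9≤11, 4·1+6·1=10≤10, objective 11.
(x,y)=(2,0): 3·2+6·0=6≤11, 4·2+6·0=8≤10, objective 10.
(x,y)=(0,1): 3·0+6·1=6≤11, 4·0+6·1=6≤10, objective 6.
Maximum is 11 at (x,y)=(1,1).

11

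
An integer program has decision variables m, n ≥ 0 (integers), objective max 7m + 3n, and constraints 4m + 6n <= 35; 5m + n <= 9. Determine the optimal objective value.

(m,n)=(1,4) is feasible, giving 19.
(m,n)=(1,3) is feasible, giving 16.
(m,n)=(0,5) is feasible, giving 15.
Maximum is 19 at (m,n)=(1,4).

19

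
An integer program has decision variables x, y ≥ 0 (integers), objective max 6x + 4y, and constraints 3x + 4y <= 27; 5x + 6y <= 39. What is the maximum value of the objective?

(x,y)=(7,0) is feasible, giving 42.
(x,y)=(6,1) is feasible, giving 40.
(x,y)=(6,0) is feasible, giving 36.
No feasible integer point exceeds 42.

42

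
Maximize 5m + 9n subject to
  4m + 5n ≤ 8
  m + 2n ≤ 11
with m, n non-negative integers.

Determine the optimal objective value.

10

Relaxing integrality, the LP optimum is 14.40 at (m,n) = (0, 1.6), which is not an integer point.
(m,n)=(2,0): 4·2+5·0=8≤8, 1·2+2·0=2≤11, objective 10.
(m,n)=(0,1): 4·0+5·1=5≤8, 1·0+2·1=2≤11, objective 9.
(m,n)=(1,0): 4·1+5·0=4≤8, 1·1+2·0=1≤11, objective 5.
The best lattice point is (2,0), giving 10.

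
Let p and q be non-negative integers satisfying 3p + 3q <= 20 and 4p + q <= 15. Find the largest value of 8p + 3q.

Relaxing integrality, the LP optimum is 33.89 at (p,q) = (2.78, 3.89), which is not an integer point.
(p,q)=(3,3): 3·3+3·3=18≤20, 4·3+1·3=15≤15, objective 33.
(p,q)=(3,2): 3·3+3·2=15≤20, 4·3+1·2=14≤15, objective 30.
(p,q)=(2,4): 3·2+3·4=18≤20, 4·2+1·4=12≤15, objective 28.
(p,q)=(2,3): 3·2+3·3=15≤20, 4·2+1·3=11≤15, objective 25.
Maximum is 33 at (p,q)=(3,3).

33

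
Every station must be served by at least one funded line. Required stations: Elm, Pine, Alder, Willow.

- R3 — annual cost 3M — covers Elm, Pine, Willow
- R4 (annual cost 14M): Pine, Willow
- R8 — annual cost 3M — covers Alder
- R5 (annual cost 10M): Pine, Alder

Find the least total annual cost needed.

6

This is an integer covering problem.
Choose R3 and R8: together they cover Elm, Pine, Alder, Willow — every station.
Total annual cost: 3 + 3 = 6.
No cover costs less than 6.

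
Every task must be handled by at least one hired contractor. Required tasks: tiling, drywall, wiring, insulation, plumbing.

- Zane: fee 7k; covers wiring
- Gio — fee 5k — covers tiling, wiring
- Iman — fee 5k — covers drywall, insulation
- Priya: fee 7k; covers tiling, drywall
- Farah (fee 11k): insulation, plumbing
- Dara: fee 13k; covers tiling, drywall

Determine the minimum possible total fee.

This is an integer covering problem.
Choose Gio, Iman, and Farah: together they cover tiling, drywall, wiring, insulation, plumbing — every task.
Total fee: 5 + 5 + 11 = 21.
No cover costs less than 21.

21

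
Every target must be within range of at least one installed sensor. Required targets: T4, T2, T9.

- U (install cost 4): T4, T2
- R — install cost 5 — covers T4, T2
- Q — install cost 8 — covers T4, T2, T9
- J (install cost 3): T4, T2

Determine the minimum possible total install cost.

The greedy cost-per-new-target heuristic would pick J and Q for 11, but a cheaper cover exists.
Q alone covers T4, T2, T9 — every target.
Total install cost: 8.
No cover costs less than 8.

8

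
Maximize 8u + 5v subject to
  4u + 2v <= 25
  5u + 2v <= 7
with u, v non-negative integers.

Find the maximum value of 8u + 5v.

15

(u,v)=(0,3) is feasible, giving 15.
(u,v)=(0,2) is feasible, giving 10.
The best lattice point is (0,3), giving 15.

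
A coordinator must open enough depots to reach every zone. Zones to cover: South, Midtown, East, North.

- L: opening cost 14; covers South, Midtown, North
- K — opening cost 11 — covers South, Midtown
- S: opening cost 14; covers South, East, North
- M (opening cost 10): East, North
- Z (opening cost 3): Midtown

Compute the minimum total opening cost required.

This is a weighted set-cover instance.
Choose S and Z: together they cover South, Midtown, East, North — every zone.
Total opening cost: 14 + 3 = 17.
No cover costs less than 17.

17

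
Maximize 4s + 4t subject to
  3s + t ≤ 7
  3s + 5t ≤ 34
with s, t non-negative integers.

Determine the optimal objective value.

(s,t)=(0,6) is feasible, giving 24.
(s,t)=(0,5) is feasible, giving 20.
The best lattice point is (0,6), giving 24.

24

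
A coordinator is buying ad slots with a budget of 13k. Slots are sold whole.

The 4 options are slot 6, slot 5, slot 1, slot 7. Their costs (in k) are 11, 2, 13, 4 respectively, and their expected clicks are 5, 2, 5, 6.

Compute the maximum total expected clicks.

8

This is a 0-1 knapsack instance.
Allowing fractional choices, the relaxed optimum would be about 11.2, but ad slots are indivisible.
slot 5 + slot 7: cost 2 + 4 = 6 ≤ 13, expected clicks 2 + 6 = 8.
slot 6 + slot 5: cost 11 + 2 = 13 ≤ 13, expected clicks 5 + 2 = 7.
Best is slot 5 and slot 7 with total expected clicks 8.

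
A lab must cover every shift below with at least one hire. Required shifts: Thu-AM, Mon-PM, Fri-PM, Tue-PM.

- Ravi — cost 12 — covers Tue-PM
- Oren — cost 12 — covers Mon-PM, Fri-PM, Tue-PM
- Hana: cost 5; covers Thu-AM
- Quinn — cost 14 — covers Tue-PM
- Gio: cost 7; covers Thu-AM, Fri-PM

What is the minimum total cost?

The greedy cost-per-new-shift heuristic would pick Gio and Oren for 19, but a cheaper cover exists.
Choose Oren and Hana: together they cover Thu-AM, Mon-PM, Fri-PM, Tue-PM — every shift.
Total cost: 12 + 5 = 17.
No cover costs less than 17.

17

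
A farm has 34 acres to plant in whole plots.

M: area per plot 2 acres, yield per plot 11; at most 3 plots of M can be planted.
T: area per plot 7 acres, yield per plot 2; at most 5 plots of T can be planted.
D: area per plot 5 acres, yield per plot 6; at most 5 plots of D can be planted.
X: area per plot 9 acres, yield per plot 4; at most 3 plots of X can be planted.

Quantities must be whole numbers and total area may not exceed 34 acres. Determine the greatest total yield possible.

This is a bounded integer knapsack.
M has the best ratio (11/2); taking only M gives at most 3×11 = 33 (stopped by the supply cap of 3).
Mixing does better — 3×M and 5×D: area 31 ≤ 34, yield 3·11 + 5·6 = 63.

63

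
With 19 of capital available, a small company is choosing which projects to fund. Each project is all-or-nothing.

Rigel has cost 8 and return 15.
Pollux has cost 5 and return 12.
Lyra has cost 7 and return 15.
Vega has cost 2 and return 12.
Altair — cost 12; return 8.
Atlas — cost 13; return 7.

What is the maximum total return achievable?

Treat it as a binary knapsack problem.
Allowing fractional choices, the relaxed optimum would be about 48.4, but projects are indivisible.
Rigel + Lyra + Vega: cost 8 + 7 + 2 = 17 ≤ 19, return 15 + 15 + 12 = 42.
Rigel + Pollux + Vega: cost 8 + 5 + 2 = 15 ≤ 19, return 15 + 12 + 12 = 39.
Pollux + Lyra + Vega: cost 5 + 7 + 2 = 14 ≤ 19, return 12 + 15 + 12 = 39.
Best is Rigel, Lyra, and Vega with total return 42.

42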